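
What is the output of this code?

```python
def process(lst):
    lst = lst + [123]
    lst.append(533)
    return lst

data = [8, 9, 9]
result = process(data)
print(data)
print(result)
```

Key concept: rebinding parameter vs mutation.
Step by step:
`data = [8, 9, 9]` → data = [8, 9, 9]
`result = process(data)` → result = [8, 9, 9, 123, 533]
`print(data)` → prints [8, 9, 9]
`print(result)` → prints [8, 9, 9, 123, 533]

Answer:
[8, 9, 9]
[8, 9, 9, 123, 533]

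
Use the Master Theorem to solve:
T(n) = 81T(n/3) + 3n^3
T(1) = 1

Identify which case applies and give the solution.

a=81, b=3, f(n)=3n^3. log_3(81) = 4. Since c=3 < 4, Case 1 applies: T(n) = Θ(n^log_b(a)) = O(n^4).

Answer: O(n^4) - Case 1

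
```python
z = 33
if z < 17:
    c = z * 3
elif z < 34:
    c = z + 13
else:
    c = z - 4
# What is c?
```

Trace:
`z = 33` → z = 33
`if z < 17: ...` → z < 17 is False, z < 34 is True → c = 46
So c = 46

Answer: 46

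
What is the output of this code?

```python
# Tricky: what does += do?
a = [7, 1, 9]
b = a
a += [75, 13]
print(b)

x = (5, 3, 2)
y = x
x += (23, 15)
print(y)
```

Key concept: += behavior differs for mutable vs immutable.
Step by step:
`a = [7, 1, 9]` → a = [7, 1, 9]
`b = a` → b = [7, 1, 9] (same object as a)
`a += [75, 13]` → a = [7, 1, 9, 75, 13] (same object as b); b = [7, 1, 9, 75, 13] (same object as a)
`print(b)` → prints [7, 1, 9, 75, 13]
`x = (5, 3, 2)` → x = (5, 3, 2)
`y = x` → y = (5, 3, 2)
`x += (23, 15)` → x = (5, 3, 2, 23, 15)
`print(y)` → prints (5, 3, 2)

Answer:
[7, 1, 9, 75, 13]
(5, 3, 2)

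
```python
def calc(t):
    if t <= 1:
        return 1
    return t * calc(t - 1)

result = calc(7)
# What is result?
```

calc(7) = 7 * 6 * 5 * 4 * 3 * 2 * 1 = 5040

Answer: 5040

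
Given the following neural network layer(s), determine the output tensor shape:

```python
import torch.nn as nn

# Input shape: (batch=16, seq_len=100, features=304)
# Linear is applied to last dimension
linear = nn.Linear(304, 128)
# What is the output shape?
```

Input: (16, 100, 304) -> Output: (16, 100, 128)

Answer: (16, 100, 128)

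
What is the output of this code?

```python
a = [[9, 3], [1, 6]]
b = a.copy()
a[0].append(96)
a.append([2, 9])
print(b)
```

Key concept: shallow copy with nested lists.
Step by step:
`a = [[9, 3], [1, 6]]` → a = [[9, 3], [1, 6]]
`b = a.copy()` → b = [[9, 3], [1, 6]]
`a[0].append(96)` → a = [[9, 3, 96], [1, 6]]; b = [[9, 3, 96], [1, 6]]
`a.append([2, 9])` → a = [[9, 3, 96], [1, 6], [2, 9]]
`print(b)` → prints [[9, 3, 96], [1, 6]]

Answer: [[9, 3, 96], [1, 6]]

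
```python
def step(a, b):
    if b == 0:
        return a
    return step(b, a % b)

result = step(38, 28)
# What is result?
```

step(38, 28) -> step(28, 10) -> step(10, 8) -> step(8, 2) -> step(2, 0) -> 2

Answer: 2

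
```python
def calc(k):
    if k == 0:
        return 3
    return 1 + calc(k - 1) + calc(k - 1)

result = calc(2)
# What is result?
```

calc(k) = 1 + 2·calc(k-1), calc(0)=3. Closed form: (3+1)·2^2 - 1 = 15.

Answer: 15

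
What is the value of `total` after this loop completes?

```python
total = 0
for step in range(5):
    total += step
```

Sum of 0 to 4 = 10
`total` takes the values: 0 → 1 → 3 → 6 → 10

Answer: 10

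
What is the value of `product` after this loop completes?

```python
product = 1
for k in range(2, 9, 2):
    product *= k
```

Product of even numbers 2 to 8
`product` takes the values: 1 → 2 → 8 → 48 → 384

Answer: 384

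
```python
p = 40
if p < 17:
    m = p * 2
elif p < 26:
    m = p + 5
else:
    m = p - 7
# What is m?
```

Trace:
`p = 40` → p = 40
`if p < 17: ...` → p < 17 is False, p < 26 is False, take else branch → m = 33
So m = 33

Answer: 33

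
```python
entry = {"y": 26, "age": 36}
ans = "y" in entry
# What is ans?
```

Trace:
`entry = {"y": 26, "age": 36}` → entry = {'y': 26, 'age': 36}
`ans = "y" in entry` → ans = True
So ans = True

Answer: True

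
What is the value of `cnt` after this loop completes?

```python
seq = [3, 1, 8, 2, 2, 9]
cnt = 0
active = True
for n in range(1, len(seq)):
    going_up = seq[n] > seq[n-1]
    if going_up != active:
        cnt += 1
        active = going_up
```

Count direction changes in [3, 1, 8, 2, 2, 9]
`cnt` takes the values: 0 → 1 → 2 → 3 → 4

Answer: 4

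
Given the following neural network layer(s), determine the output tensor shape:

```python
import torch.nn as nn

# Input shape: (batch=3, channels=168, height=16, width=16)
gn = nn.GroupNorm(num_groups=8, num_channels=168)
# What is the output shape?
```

Input: (3, 168, 16, 16) -> Output: (3, 168, 16, 16)

Answer: (3, 168, 16, 16)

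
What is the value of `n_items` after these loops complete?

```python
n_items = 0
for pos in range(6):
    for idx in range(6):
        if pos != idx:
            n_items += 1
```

6² - 6 (exclude diagonal)
`n_items` takes the values: 0 → 1 → 2 → 3 → 4 → 5 → 6 → 7 → 8 → 9 → 10 → 11 → 12 → 13 → 14 → 15 → 16 → 17 → 18 → 19 → 20 → 21 → 22 → 23 → 24 → 25 → 26 → 27 → 28 → 29 → 30

Answer: 30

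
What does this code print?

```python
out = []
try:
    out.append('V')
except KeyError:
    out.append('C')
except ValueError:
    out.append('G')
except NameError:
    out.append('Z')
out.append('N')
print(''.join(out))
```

Execution trace: 'V' (try body, no exception) → 'N' (after the try/except). Output: VN

Answer: VN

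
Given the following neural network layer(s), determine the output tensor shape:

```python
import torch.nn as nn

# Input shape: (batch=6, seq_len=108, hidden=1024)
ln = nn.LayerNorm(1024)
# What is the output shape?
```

Input: (6, 108, 1024) -> Output: (6, 108, 1024)

Answer: (6, 108, 1024)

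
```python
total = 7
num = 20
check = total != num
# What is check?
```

Trace:
`total = 7` → total = 7
`num = 20` → num = 20
`check = total != num` → check = True
So check = True

Answer: True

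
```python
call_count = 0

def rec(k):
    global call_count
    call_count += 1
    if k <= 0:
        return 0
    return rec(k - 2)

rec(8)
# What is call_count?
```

Linear recursion stepping by 2: 5 calls from k=8 down to ≤0.

Answer: 5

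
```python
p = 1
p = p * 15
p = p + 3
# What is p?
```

Trace:
`p = 1` → p = 1
`p = p * 15` → p = 15
`p = p + 3` → p = 18
So p = 18

Answer: 18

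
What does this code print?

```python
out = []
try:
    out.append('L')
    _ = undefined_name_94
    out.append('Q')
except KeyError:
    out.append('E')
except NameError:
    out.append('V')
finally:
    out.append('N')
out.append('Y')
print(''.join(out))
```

Execution trace: 'L' (try body) → 'V' (except NameError) → 'N' (finally) → 'Y' (after the try/except). Output: LVNY

Answer: LVNY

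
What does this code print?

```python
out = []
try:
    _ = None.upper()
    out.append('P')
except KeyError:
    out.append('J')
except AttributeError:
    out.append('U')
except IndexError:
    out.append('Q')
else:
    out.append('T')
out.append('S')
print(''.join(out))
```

Execution trace: 'U' (except AttributeError) → 'S' (after the try/except). Output: US

Answer: US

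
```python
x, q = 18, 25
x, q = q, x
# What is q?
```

Trace:
`x, q = 18, 25` → x = 18; q = 25
`x, q = q, x` → x = 25; q = 18
So q = 18

Answer: 18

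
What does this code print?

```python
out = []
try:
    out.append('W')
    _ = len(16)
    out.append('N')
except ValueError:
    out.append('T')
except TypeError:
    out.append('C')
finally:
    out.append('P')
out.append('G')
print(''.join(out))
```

Execution trace: 'W' (try body) → 'C' (except TypeError) → 'P' (finally) → 'G' (after the try/except). Output: WCPG

Answer: WCPG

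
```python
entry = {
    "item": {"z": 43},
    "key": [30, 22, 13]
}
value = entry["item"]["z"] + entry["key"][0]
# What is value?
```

Trace:
`entry = { ...` → entry = {'item': {'z': 43}, 'key': [30, 22, 13]}
`value = entry["item"]["z"] + entry["key"][0]` → value = 73
So value = 73

Answer: 73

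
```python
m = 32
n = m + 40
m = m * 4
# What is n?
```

Trace:
`m = 32` → m = 32
`n = m + 40` → n = 72
`m = m * 4` → m = 128
So n = 72

Answer: 72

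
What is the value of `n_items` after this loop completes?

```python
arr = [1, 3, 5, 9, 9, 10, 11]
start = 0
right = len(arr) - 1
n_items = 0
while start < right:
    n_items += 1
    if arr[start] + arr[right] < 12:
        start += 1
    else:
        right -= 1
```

Steps to find pair summing to 12
`n_items` takes the values: 0 → 1 → 2 → 3 → 4 → 5 → 6

Answer: 6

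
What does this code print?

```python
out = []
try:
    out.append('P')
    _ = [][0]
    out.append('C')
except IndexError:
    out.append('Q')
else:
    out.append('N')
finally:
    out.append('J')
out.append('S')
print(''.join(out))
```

Execution trace: 'P' (try body) → 'Q' (except IndexError) → 'J' (finally) → 'S' (after the try/except). Output: PQJS

Answer: PQJS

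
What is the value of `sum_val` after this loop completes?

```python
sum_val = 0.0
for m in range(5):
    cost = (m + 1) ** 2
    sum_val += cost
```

Sum of squared losses 1² + 2² + ... + 5²
`sum_val` takes the values: 0.0 → 1.0 → 5.0 → 14.0 → 30.0 → 55.0

Answer: 55.0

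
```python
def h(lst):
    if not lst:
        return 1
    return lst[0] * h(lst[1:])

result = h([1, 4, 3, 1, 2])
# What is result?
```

Product over [1, 4, 3, 1, 2] = 1 * 4 * 3 * 1 * 2 = 24

Answer: 24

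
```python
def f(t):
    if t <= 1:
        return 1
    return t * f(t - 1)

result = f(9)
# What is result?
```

f(9) = 9 * 8 * 7 * 6 * 5 * 4 * 3 * 2 * 1 = 362880

Answer: 362880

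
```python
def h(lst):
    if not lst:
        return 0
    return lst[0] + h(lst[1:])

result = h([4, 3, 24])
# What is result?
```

4 + 3 + 24 + 0 = 31

Answer: 31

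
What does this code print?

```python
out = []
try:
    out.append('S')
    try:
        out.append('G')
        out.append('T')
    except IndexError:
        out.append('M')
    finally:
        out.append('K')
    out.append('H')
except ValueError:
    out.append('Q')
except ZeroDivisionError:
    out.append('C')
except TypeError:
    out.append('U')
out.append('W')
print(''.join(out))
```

Execution trace: 'S' (try body) → 'G' (inner try body) → 'T' (inner try body, no exception) → 'K' (inner finally) → 'H' (try body, no exception) → 'W' (after the try/except). Output: SGTKHW

Answer: SGTKHW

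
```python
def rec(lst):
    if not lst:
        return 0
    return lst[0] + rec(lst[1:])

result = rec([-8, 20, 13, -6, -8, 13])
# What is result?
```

(-8) + 20 + 13 + (-6) + (-8) + 13 + 0 = 24

Answer: 24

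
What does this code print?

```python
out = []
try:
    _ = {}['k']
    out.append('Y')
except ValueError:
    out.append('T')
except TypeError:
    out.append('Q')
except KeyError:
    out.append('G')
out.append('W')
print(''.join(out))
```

Execution trace: 'G' (except KeyError) → 'W' (after the try/except). Output: GW

Answer: GW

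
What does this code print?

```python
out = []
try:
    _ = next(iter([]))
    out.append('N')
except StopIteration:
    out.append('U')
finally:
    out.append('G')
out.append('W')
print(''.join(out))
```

Execution trace: 'U' (except StopIteration) → 'G' (finally) → 'W' (after the try/except). Output: UGW

Answer: UGW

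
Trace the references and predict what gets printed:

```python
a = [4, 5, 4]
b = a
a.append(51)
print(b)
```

Key concept: basic list aliasing.
Step by step:
`a = [4, 5, 4]` → a = [4, 5, 4]
`b = a` → b = [4, 5, 4] (same object as a)
`a.append(51)` → a = [4, 5, 4, 51] (same object as b); b = [4, 5, 4, 51] (same object as a)
`print(b)` → prints [4, 5, 4, 51]

Answer: [4, 5, 4, 51]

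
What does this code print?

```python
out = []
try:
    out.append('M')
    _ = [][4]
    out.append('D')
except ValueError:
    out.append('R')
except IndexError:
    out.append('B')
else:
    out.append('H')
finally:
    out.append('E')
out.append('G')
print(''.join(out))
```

Execution trace: 'M' (try body) → 'B' (except IndexError) → 'E' (finally) → 'G' (after the try/except). Output: MBEG

Answer: MBEG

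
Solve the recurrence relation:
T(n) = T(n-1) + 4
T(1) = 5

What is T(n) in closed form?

Unrolling: T(n) = T(1) + 4·(n-1) = 5 + 4(n-1) = 4n + 1.

Answer: T(n) = 4n + 1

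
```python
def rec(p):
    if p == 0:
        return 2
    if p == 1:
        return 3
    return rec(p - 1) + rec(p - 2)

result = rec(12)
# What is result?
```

Build up from base cases: rec(0)=2, rec(1)=3, rec(2)=5, rec(3)=8, rec(4)=13, rec(5)=21, rec(6)=34, ..., rec(12)=610

Answer: 610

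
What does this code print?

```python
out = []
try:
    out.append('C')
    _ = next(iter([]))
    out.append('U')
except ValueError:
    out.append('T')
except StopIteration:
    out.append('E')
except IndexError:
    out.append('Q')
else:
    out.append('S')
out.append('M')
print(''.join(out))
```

Execution trace: 'C' (try body) → 'E' (except StopIteration) → 'M' (after the try/except). Output: CEM

Answer: CEM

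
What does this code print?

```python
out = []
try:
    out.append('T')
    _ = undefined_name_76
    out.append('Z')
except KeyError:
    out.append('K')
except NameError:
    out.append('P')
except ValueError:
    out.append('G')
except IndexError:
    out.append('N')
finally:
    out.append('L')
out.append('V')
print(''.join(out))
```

Execution trace: 'T' (try body) → 'P' (except NameError) → 'L' (finally) → 'V' (after the try/except). Output: TPLV

Answer: TPLV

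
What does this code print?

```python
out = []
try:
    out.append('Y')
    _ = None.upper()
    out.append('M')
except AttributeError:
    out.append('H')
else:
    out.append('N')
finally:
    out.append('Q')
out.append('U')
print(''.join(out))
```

Execution trace: 'Y' (try body) → 'H' (except AttributeError) → 'Q' (finally) → 'U' (after the try/except). Output: YHQU

Answer: YHQU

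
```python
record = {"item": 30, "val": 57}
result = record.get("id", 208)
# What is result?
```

Trace:
`record = {"item": 30, "val": 57}` → record = {'item': 30, 'val': 57}
`result = record.get("id", 208)` → result = 208
So result = 208

Answer: 208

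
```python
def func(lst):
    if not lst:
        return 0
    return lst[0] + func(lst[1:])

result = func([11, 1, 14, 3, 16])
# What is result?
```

11 + 1 + 14 + 3 + 16 + 0 = 45

Answer: 45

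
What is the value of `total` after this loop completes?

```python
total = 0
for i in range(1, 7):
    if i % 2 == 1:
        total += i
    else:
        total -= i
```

Add odd, subtract even
`total` takes the values: 0 → 1 → -1 → 2 → -2 → 3 → -3

Answer: -3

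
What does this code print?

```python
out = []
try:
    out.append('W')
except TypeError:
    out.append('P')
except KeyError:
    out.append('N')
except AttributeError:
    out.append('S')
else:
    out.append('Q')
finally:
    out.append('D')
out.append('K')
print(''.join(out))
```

Execution trace: 'W' (try body, no exception) → 'Q' (else) → 'D' (finally) → 'K' (after the try/except). Output: WQDK

Answer: WQDK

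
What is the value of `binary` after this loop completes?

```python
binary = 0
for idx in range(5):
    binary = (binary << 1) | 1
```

Build 5 consecutive 1-bits: 0b11111
`binary` takes the values: 0 → 1 → 3 → 7 → 15 → 31

Answer: 31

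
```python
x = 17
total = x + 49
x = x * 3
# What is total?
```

Trace:
`x = 17` → x = 17
`total = x + 49` → total = 66
`x = x * 3` → x = 51
So total = 66

Answer: 66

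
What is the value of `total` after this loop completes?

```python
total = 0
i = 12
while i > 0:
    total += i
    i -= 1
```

Sum 12 down to 1
`total` takes the values: 0 → 12 → 23 → 33 → 42 → 50 → 57 → 63 → 68 → 72 → 75 → 77 → 78

Answer: 78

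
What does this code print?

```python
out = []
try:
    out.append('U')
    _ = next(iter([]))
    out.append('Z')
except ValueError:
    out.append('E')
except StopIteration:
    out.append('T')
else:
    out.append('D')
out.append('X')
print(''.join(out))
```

Execution trace: 'U' (try body) → 'T' (except StopIteration) → 'X' (after the try/except). Output: UTX

Answer: UTX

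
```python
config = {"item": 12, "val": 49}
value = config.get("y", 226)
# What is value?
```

Trace:
`config = {"item": 12, "val": 49}` → config = {'item': 12, 'val': 49}
`value = config.get("y", 226)` → value = 226
So value = 226

Answer: 226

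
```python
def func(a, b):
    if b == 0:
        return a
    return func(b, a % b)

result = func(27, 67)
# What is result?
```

func(27, 67) -> func(67, 27) -> func(27, 13) -> func(13, 1) -> func(1, 0) -> 1

Answer: 1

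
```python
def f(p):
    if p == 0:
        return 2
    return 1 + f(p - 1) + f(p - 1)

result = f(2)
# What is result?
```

f(p) = 1 + 2·f(p-1), f(0)=2. Closed form: (2+1)·2^2 - 1 = 11.

Answer: 11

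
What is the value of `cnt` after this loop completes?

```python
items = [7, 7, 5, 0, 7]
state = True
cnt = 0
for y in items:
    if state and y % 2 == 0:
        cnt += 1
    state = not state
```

Count even values at even positions
`cnt` takes the values: 0

Answer: 0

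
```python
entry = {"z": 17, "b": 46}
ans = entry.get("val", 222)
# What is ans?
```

Trace:
`entry = {"z": 17, "b": 46}` → entry = {'z': 17, 'b': 46}
`ans = entry.get("val", 222)` → ans = 222
So ans = 222

Answer: 222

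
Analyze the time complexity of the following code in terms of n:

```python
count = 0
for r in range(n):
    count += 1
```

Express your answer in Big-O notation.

Each loop level contributes: n. Multiplying the contributions gives O(n).

Answer: O(n)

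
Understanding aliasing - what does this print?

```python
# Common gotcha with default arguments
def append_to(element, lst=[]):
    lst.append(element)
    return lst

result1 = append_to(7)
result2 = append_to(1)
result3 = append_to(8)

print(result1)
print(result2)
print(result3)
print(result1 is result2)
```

Key concept: mutable default argument gotcha.
Step by step:
`result1 = append_to(7)` → result1 = [7]
`result2 = append_to(1)` → result1 = [7, 1] (same object as result2); result2 = [7, 1] (same object as result1)
`result3 = append_to(8)` → result1 = [7, 1, 8] (same object as result2, result3); result2 = [7, 1, 8] (same object as result1, result3); result3 = [7, 1, 8] (same object as result1, result2)
`print(result1)` → prints [7, 1, 8]
`print(result2)` → prints [7, 1, 8]
`print(result3)` → prints [7, 1, 8]
`print(result1 is result2)` → prints True

Answer:
[7, 1, 8]
[7, 1, 8]
[7, 1, 8]
True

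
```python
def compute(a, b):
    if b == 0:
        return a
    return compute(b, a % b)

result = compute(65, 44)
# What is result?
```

compute(65, 44) -> compute(44, 21) -> compute(21, 2) -> compute(2, 1) -> compute(1, 0) -> 1

Answer: 1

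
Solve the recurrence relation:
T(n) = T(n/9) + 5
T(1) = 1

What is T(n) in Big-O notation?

Each step divides n by 9 and adds 5. After log_9(n) steps we reach T(1)=1. So T(n) = 5·log_9(n) + 1 = O(log n).

Answer: O(log n)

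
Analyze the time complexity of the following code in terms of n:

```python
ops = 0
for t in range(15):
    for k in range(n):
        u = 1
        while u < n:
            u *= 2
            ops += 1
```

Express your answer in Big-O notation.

Each loop level contributes: 1 × n × log n. Multiplying the contributions gives O(n log n).

Answer: O(n log n)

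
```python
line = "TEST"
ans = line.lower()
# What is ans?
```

Trace:
`line = "TEST"` → line = 'TEST'
`ans = line.lower()` → ans = 'test'
So ans = 'test'

Answer: 'test'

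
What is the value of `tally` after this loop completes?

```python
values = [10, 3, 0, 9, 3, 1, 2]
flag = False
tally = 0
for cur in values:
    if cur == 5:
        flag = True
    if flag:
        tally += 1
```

Count elements after first 5 in [10, 3, 0, 9, 3, 1, 2]
`tally` takes the values: 0

Answer: 0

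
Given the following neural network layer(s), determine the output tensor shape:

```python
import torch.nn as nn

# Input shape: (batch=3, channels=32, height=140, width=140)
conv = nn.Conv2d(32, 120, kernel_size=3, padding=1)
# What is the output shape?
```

Input: (3, 32, 140, 140) -> Output: (3, 120, 140, 140)

Answer: (3, 120, 140, 140)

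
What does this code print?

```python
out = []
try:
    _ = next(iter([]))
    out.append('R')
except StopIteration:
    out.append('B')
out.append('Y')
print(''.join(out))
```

Execution trace: 'B' (except StopIteration) → 'Y' (after the try/except). Output: BY

Answer: BY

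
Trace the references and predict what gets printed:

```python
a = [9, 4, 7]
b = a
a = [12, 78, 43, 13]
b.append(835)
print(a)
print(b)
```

Key concept: rebinding vs mutation: a is rebound to a new list, b still points at the original.
Step by step:
`a = [9, 4, 7]` → a = [9, 4, 7]
`b = a` → b = [9, 4, 7] (same object as a)
`a = [12, 78, 43, 13]` → a = [12, 78, 43, 13]
`b.append(835)` → b = [9, 4, 7, 835]
`print(a)` → prints [12, 78, 43, 13]
`print(b)` → prints [9, 4, 7, 835]

Answer:
[12, 78, 43, 13]
[9, 4, 7, 835]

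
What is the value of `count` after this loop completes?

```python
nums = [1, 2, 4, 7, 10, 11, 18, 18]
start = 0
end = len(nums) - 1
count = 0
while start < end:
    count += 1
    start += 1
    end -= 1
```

Iterations until pointers meet (list length 8)
`count` takes the values: 0 → 1 → 2 → 3 → 4

Answer: 4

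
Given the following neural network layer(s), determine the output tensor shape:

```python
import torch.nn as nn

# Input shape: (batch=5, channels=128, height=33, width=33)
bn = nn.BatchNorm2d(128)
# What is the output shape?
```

Input: (5, 128, 33, 33) -> Output: (5, 128, 33, 33)

Answer: (5, 128, 33, 33)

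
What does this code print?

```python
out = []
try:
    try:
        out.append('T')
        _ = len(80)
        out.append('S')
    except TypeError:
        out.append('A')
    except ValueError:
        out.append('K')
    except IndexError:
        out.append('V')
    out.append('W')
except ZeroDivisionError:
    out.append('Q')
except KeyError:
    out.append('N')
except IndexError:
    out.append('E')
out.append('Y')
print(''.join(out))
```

Execution trace: 'T' (inner try body) → 'A' (inner except TypeError) → 'W' (try body, no exception) → 'Y' (after the try/except). Output: TAWY

Answer: TAWY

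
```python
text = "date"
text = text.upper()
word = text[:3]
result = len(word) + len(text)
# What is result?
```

Trace:
`text = "date"` → text = 'date'
`text = text.upper()` → text = 'DATE'
`word = text[:3]` → word = 'DAT'
`result = len(word) + len(text)` → result = 7
So result = 7

Answer: 7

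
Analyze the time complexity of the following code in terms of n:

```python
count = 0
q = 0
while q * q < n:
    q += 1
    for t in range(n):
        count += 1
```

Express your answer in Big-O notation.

Each loop level contributes: √n × n. Multiplying the contributions gives O(n√n).

Answer: O(n√n)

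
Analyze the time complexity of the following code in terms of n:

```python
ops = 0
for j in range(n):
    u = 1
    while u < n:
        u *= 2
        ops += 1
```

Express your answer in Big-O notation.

Each loop level contributes: n × log n. Multiplying the contributions gives O(n log n).

Answer: O(n log n)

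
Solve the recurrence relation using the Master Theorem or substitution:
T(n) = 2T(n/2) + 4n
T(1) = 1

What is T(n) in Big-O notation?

By Master Theorem: a=2, b=2, f(n)=4n. Since log_2(2) = 1 and f(n) = Θ(n^1), Case 2 applies. T(n) = O(n log n).

Answer: O(n log n)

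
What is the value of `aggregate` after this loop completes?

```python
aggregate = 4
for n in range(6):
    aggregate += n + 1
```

Start at 4, add 1 to 6 = 25
`aggregate` takes the values: 4 → 5 → 7 → 10 → 14 → 19 → 25

Answer: 25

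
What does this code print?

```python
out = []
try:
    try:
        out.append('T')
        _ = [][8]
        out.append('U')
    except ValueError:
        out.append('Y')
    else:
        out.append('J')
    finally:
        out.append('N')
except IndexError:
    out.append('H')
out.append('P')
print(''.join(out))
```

Execution trace: 'T' (try body) → 'N' (finally) → 'H' (outer except IndexError) → 'P' (after the try/except). Output: TNHP

Answer: TNHP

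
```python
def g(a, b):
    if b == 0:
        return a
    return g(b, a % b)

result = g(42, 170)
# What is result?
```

g(42, 170) -> g(170, 42) -> g(42, 2) -> g(2, 0) -> 2

Answer: 2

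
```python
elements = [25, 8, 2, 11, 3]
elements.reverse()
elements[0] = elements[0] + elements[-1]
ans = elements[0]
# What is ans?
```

Trace:
`elements = [25, 8, 2, 11, 3]` → elements = [25, 8, 2, 11, 3]
`elements.reverse()` → elements = [3, 11, 2, 8, 25]
`elements[0] = elements[0] + elements[-1]` → elements = [28, 11, 2, 8, 25]
`ans = elements[0]` → ans = 28
So ans = 28

Answer: 28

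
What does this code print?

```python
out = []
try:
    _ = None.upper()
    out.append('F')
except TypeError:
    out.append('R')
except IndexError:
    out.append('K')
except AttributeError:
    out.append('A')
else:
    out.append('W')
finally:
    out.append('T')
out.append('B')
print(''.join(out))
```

Execution trace: 'A' (except AttributeError) → 'T' (finally) → 'B' (after the try/except). Output: ATB

Answer: ATB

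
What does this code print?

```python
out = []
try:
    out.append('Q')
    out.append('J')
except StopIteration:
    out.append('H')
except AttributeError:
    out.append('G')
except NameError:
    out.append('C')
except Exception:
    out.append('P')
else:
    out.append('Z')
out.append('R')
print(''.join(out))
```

Execution trace: 'Q' (try body) → 'J' (try body, no exception) → 'Z' (else) → 'R' (after the try/except). Output: QJZR

Answer: QJZR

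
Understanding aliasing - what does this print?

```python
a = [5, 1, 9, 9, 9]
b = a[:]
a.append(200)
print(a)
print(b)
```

Key concept: slice [:] creates copy.
Step by step:
`a = [5, 1, 9, 9, 9]` → a = [5, 1, 9, 9, 9]
`b = a[:]` → b = [5, 1, 9, 9, 9]
`a.append(200)` → a = [5, 1, 9, 9, 9, 200]
`print(a)` → prints [5, 1, 9, 9, 9, 200]
`print(b)` → prints [5, 1, 9, 9, 9]

Answer:
[5, 1, 9, 9, 9, 200]
[5, 1, 9, 9, 9]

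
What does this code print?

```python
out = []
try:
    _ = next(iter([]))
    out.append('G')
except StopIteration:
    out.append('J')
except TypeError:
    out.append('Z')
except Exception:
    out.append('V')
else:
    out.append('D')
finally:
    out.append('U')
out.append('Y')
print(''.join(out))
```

Execution trace: 'J' (except StopIteration) → 'U' (finally) → 'Y' (after the try/except). Output: JUY

Answer: JUY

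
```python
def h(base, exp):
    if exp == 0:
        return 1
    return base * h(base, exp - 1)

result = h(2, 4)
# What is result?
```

h(2, 4) = 2 * 2 * 2 * 2 = 16

Answer: 16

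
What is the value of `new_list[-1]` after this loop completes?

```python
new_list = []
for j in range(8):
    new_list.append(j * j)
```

Last element of squares 0 to 7
`new_list` takes the values: [] → [0] → [0, 1] → [0, 1, 4] → [0, 1, 4, 9] → [0, 1, 4, 9, 16] → [0, 1, 4, 9, 16, 25] → [0, 1, 4, 9, 16, 25, 36] → [0, 1, 4, 9, 16, 25, 36, 49]
So `new_list[-1]` = 49

Answer: 49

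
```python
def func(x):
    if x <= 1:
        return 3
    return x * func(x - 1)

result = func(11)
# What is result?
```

func(11) = 11 * 10 * 9 * 8 * 7 * 6 * 5 * 4 * 3 * 2 * 3 = 119750400

Answer: 119750400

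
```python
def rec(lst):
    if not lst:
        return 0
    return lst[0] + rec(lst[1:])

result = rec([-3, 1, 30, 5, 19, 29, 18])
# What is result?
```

(-3) + 1 + 30 + 5 + 19 + 29 + 18 + 0 = 99

Answer: 99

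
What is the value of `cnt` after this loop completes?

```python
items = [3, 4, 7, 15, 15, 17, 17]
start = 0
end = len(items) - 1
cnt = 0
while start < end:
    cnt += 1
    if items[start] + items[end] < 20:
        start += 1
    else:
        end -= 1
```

Steps to find pair summing to 20
`cnt` takes the values: 0 → 1 → 2 → 3 → 4 → 5 → 6

Answer: 6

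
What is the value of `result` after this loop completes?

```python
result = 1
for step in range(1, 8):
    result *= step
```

7! = 5040
`result` takes the values: 1 → 2 → 6 → 24 → 120 → 720 → 5040

Answer: 5040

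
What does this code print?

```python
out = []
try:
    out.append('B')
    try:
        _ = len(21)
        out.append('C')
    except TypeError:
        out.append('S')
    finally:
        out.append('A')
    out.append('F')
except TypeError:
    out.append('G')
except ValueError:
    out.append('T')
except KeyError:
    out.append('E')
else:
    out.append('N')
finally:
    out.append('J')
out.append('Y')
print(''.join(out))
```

Execution trace: 'B' (try body) → 'S' (inner except TypeError) → 'A' (inner finally) → 'F' (try body, no exception) → 'N' (else) → 'J' (finally) → 'Y' (after the try/except). Output: BSAFNJY

Answer: BSAFNJY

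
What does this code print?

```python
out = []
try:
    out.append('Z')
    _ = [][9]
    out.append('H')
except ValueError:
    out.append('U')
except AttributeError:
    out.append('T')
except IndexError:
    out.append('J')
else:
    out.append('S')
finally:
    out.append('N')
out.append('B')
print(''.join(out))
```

Execution trace: 'Z' (try body) → 'J' (except IndexError) → 'N' (finally) → 'B' (after the try/except). Output: ZJNB

Answer: ZJNB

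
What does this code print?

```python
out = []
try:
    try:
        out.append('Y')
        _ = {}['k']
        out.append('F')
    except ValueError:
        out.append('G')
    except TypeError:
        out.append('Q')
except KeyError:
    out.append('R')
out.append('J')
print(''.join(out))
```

Execution trace: 'Y' (try body) → 'R' (outer except KeyError) → 'J' (after the try/except). Output: YRJ

Answer: YRJ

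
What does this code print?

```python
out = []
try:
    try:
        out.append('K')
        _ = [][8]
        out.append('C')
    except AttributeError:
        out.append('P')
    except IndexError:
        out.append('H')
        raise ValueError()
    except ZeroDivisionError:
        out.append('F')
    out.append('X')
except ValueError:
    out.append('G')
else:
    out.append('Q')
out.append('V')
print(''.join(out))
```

Execution trace: 'K' (inner try body) → 'H' (inner except IndexError) → 'G' (except ValueError) → 'V' (after the try/except). Output: KHGV

Answer: KHGV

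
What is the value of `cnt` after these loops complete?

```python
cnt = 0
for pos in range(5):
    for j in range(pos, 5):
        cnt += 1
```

Upper triangle: 5 + 4 + ... + 1
`cnt` takes the values: 0 → 1 → 2 → 3 → 4 → 5 → 6 → 7 → 8 → 9 → 10 → 11 → 12 → 13 → 14 → 15

Answer: 15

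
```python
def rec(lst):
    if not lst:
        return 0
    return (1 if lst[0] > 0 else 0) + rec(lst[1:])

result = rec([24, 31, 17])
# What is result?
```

Count of positive elements in [24, 31, 17] = 3

Answer: 3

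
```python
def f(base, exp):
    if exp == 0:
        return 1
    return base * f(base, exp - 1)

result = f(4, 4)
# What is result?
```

f(4, 4) = 4 * 4 * 4 * 4 = 256

Answer: 256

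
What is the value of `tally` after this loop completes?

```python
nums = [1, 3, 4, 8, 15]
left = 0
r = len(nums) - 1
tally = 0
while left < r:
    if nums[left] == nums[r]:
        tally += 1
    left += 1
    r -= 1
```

Count matching pairs from ends
`tally` takes the values: 0

Answer: 0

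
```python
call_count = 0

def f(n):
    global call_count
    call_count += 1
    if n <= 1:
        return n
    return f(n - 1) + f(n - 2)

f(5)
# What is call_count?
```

Calls(n) = 1 + Calls(n-1) + Calls(n-2); Calls(0)=Calls(1)=1. For n=5 this gives 15.

Answer: 15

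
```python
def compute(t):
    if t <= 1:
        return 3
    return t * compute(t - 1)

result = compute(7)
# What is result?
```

compute(7) = 7 * 6 * 5 * 4 * 3 * 2 * 3 = 15120

Answer: 15120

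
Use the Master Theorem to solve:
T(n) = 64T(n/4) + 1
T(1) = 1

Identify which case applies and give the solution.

a=64, b=4, f(n)=1. log_4(64) = 3. Since c=0 < 3, Case 1 applies: T(n) = Θ(n^log_b(a)) = O(n^3).

Answer: O(n^3) - Case 1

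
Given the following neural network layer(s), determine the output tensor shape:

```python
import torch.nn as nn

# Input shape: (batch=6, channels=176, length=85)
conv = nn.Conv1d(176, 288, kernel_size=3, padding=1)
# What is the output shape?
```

Input: (6, 176, 85) -> Output: (6, 288, 85)

Answer: (6, 288, 85)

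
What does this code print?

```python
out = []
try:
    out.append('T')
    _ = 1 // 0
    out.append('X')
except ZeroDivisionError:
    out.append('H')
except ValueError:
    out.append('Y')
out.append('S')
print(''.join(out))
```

Execution trace: 'T' (try body) → 'H' (except ZeroDivisionError) → 'S' (after the try/except). Output: THS

Answer: THS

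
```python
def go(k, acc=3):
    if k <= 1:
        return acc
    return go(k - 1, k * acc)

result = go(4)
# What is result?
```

Accumulator trace (n, acc): (4, 3) -> (3, 12) -> (2, 36) -> (1, 72) -> return 72

Answer: 72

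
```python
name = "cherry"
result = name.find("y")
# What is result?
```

Trace:
`name = "cherry"` → name = 'cherry'
`result = name.find("y")` → result = 5
So result = 5

Answer: 5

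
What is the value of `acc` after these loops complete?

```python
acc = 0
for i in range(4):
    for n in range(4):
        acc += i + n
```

Sum of all i+n for i,n in 4x4
`acc` takes the values: 0 → 1 → 3 → 6 → 7 → 9 → 12 → 16 → 18 → 21 → 25 → 30 → 33 → 37 → 42 → 48

Answer: 48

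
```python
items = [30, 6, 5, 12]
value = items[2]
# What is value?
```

Trace:
`items = [30, 6, 5, 12]` → items = [30, 6, 5, 12]
`value = items[2]` → value = 5
So value = 5

Answer: 5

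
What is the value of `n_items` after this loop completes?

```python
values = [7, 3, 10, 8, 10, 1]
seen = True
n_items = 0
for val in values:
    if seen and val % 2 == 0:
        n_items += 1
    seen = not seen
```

Count even values at even positions
`n_items` takes the values: 0 → 1 → 2

Answer: 2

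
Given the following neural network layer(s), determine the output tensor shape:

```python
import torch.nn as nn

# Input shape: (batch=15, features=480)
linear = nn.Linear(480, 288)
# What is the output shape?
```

Input: (15, 480) -> Output: (15, 288)

Answer: (15, 288)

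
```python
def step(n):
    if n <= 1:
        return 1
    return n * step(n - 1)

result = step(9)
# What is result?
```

step(9) = 9 * 8 * 7 * 6 * 5 * 4 * 3 * 2 * 1 = 362880

Answer: 362880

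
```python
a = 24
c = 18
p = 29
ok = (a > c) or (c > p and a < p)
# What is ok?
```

Trace:
`a = 24` → a = 24
`c = 18` → c = 18
`p = 29` → p = 29
`ok = (a > c) or (c > p and a < p)` → ok = True
So ok = True

Answer: True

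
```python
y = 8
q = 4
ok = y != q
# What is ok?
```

Trace:
`y = 8` → y = 8
`q = 4` → q = 4
`ok = y != q` → ok = True
So ok = True

Answer: True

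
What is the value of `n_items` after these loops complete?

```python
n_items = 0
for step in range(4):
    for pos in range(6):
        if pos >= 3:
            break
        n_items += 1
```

Inner breaks at 3, outer runs 4 times
`n_items` takes the values: 0 → 1 → 2 → 3 → 4 → 5 → 6 → 7 → 8 → 9 → 10 → 11 → 12

Answer: 12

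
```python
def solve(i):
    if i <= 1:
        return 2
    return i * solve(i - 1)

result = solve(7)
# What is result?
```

solve(7) = 7 * 6 * 5 * 4 * 3 * 2 * 2 = 10080

Answer: 10080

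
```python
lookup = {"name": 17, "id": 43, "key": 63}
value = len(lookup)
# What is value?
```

Trace:
`lookup = {"name": 17, "id": 43, "key": 63}` → lookup = {'name': 17, 'id': 43, 'key': 63}
`value = len(lookup)` → value = 3
So value = 3

Answer: 3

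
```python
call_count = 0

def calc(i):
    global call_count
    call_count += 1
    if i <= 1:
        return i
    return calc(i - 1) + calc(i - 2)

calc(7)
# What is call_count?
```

Calls(i) = 1 + Calls(i-1) + Calls(i-2); Calls(0)=Calls(1)=1. For i=7 this gives 41.

Answer: 41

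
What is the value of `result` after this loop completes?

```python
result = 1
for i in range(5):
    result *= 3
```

3^5 = 243
`result` takes the values: 1 → 3 → 9 → 27 → 81 → 243

Answer: 243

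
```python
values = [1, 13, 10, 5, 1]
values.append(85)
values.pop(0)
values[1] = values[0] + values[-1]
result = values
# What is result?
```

Trace:
`values = [1, 13, 10, 5, 1]` → values = [1, 13, 10, 5, 1]
`values.append(85)` → values = [1, 13, 10, 5, 1, 85]
`values.pop(0)` → values = [13, 10, 5, 1, 85]
`values[1] = values[0] + values[-1]` → values = [13, 98, 5, 1, 85]
`result = values` → result = [13, 98, 5, 1, 85]
So result = [13, 98, 5, 1, 85]

Answer: [13, 98, 5, 1, 85]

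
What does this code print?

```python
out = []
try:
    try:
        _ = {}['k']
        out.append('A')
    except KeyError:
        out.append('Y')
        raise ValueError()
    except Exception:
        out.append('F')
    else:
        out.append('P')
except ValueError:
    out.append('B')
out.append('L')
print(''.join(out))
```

Execution trace: 'Y' (inner except KeyError) → 'B' (outer except ValueError) → 'L' (after the try/except). Output: YBL

Answer: YBL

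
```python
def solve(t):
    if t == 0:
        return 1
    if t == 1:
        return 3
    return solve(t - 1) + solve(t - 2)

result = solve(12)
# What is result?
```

Build up from base cases: solve(0)=1, solve(1)=3, solve(2)=4, solve(3)=7, solve(4)=11, solve(5)=18, solve(6)=29, ..., solve(12)=521

Answer: 521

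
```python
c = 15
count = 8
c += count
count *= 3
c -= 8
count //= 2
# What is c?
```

Trace:
`c = 15` → c = 15
`count = 8` → count = 8
`c += count` → c = 23
`count *= 3` → count = 24
`c -= 8` → c = 15
`count //= 2` → count = 12
So c = 15

Answer: 15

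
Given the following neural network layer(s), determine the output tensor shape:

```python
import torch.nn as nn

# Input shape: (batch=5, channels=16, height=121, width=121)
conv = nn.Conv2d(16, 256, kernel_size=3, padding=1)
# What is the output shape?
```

Input: (5, 16, 121, 121) -> Output: (5, 256, 121, 121)

Answer: (5, 256, 121, 121)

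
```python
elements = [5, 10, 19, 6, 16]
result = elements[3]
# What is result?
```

Trace:
`elements = [5, 10, 19, 6, 16]` → elements = [5, 10, 19, 6, 16]
`result = elements[3]` → result = 6
So result = 6

Answer: 6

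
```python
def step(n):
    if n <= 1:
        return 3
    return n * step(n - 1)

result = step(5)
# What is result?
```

step(5) = 5 * 4 * 3 * 2 * 3 = 360

Answer: 360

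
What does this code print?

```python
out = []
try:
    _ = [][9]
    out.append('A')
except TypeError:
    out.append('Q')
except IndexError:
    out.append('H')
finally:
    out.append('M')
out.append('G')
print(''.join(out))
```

Execution trace: 'H' (except IndexError) → 'M' (finally) → 'G' (after the try/except). Output: HMG

Answer: HMG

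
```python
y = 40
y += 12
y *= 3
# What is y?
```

Trace:
`y = 40` → y = 40
`y += 12` → y = 52
`y *= 3` → y = 156
So y = 156

Answer: 156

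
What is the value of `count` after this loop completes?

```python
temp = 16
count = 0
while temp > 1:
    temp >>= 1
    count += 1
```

Count right shifts until 1
`count` takes the values: 0 → 1 → 2 → 3 → 4

Answer: 4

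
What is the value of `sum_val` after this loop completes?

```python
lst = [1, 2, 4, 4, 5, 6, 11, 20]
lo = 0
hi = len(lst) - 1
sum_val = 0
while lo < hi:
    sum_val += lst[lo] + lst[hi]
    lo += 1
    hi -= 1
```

Sum of pairs from ends
`sum_val` takes the values: 0 → 21 → 34 → 44 → 53

Answer: 53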